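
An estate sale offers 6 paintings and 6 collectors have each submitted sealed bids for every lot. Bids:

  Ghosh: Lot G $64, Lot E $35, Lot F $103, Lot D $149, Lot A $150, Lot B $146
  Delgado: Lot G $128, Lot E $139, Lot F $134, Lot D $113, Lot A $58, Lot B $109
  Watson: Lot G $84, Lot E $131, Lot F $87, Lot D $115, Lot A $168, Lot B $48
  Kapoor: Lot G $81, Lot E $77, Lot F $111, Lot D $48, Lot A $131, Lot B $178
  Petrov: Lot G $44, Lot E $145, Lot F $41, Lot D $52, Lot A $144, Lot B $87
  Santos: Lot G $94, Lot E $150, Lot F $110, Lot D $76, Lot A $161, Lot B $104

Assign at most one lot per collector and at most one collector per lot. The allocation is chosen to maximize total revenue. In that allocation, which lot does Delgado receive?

Delgado receives Lot G.

Optimal: Ghosh→Lot D ($149), Delgado→Lot G ($128), Watson→Lot A ($168), Kapoor→Lot B ($178), Petrov→Lot E ($145), Santos→Lot F ($110) — total 149+128+168+178+145+110 = $878.
Column-greedy (each lot in turn goes to its best remaining collector) gives $793, worse by 85.
Every other assignment is strictly worse.
Delgado's own top lot is Lot E ($139), but forcing Delgado→Lot E and reassigning the rest optimally gives only $804 — worse by 74.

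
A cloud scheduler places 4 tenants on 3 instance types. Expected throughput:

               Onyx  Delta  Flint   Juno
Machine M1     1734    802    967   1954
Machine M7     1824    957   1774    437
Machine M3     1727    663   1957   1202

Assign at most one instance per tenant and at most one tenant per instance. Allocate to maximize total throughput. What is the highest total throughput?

Optimal: Juno→Machine M1 (1954 ops/s), Onyx→Machine M7 (1824 ops/s), Flint→Machine M3 (1957 ops/s) — total 1954+1824+1957 = 5735 ops/s.
Row-greedy (each tenant in turn takes its best remaining instance) gives 4583 ops/s, worse by 1152.

Max total: 5735 ops/s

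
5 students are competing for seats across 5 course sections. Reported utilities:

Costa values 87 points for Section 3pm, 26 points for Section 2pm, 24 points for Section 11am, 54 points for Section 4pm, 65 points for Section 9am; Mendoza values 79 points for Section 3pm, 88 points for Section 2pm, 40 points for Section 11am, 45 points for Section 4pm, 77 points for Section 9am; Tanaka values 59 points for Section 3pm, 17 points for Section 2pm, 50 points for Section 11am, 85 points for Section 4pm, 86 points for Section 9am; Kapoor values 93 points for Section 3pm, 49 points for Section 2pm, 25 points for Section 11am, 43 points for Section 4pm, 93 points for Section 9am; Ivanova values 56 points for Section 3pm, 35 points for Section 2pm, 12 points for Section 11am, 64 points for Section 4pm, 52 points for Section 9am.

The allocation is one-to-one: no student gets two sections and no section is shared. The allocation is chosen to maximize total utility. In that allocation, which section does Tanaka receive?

This is a one-to-one assignment (maximum-weight bipartite matching).
Optimal: Costa→Section 3pm (87 points), Mendoza→Section 2pm (88 points), Tanaka→Section 11am (50 points), Kapoor→Section 9am (93 points), Ivanova→Section 4pm (64 points) — total 87+88+50+93+64 = 382 points.
No other one-to-one assignment exceeds 382 points.
Tanaka's own top section is Section 9am (86 points), but forcing Tanaka→Section 9am and reassigning the rest optimally gives only 355 points — worse by 27.

Tanaka receives Section 11am.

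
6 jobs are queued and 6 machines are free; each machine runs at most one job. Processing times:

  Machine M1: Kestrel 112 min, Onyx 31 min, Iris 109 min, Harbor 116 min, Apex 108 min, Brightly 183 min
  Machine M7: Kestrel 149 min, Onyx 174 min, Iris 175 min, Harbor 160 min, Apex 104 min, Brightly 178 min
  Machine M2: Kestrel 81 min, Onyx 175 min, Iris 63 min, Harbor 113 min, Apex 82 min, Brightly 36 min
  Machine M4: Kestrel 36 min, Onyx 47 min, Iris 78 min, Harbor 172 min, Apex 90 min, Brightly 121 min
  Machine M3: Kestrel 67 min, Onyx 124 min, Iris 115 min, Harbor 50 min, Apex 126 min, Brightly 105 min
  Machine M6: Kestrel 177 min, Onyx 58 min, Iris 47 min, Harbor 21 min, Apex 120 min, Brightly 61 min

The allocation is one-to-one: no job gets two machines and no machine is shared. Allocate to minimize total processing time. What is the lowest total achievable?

This is the linear assignment problem.
Optimal: Kestrel→Machine M4 (36 min), Onyx→Machine M1 (31 min), Iris→Machine M6 (47 min), Harbor→Machine M3 (50 min), Apex→Machine M7 (104 min), Brightly→Machine M2 (36 min) — total 36+31+47+50+104+36 = 304 min.
Min-entry greedy (repeatedly take the single cheapest remaining cell) gives 343 min, worse by 39.
Next-best assignment: Kestrel→Machine M3, Onyx→Machine M1, Iris→Machine M4, Harbor→Machine M6, Apex→Machine M7, Brightly→Machine M2 = 337 min.
No other one-to-one assignment undercuts 304 min.

Minimum total: 304 min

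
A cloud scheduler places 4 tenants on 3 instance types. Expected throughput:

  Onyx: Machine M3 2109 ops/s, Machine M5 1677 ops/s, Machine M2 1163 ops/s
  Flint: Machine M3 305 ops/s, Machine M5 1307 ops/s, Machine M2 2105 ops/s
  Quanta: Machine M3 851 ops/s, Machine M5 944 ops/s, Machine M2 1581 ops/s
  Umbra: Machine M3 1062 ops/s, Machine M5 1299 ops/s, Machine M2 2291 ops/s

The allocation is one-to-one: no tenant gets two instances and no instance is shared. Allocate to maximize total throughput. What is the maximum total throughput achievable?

Optimal: Onyx→Machine M3 (2109 ops/s), Flint→Machine M5 (1307 ops/s), Umbra→Machine M2 (2291 ops/s) — total 2109+1307+2291 = 5707 ops/s.
Row-greedy (each tenant in turn takes its best remaining instance) gives 5158 ops/s, worse by 549.
Next-best assignment: Onyx→Machine M3, Umbra→Machine M5, Flint→Machine M2 = 5513 ops/s.
Swapping Flint↔Umbra (Flint→Machine M2 2105 ops/s, Umbra→Machine M5 1299 ops/s) loses 194.
No other one-to-one assignment exceeds 5707 ops/s.

Max total: 5707 ops/s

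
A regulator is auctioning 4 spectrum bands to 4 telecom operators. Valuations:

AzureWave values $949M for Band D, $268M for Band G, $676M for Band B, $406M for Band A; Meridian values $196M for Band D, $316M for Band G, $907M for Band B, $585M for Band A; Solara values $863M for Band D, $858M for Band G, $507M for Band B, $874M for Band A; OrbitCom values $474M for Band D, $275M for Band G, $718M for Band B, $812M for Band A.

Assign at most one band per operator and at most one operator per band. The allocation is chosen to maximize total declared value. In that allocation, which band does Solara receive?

Optimal: AzureWave→Band D ($949M), Meridian→Band B ($907M), Solara→Band G ($858M), OrbitCom→Band A ($812M) — total 949+907+858+812 = $3526M.
Row-greedy (each operator in turn takes its best remaining band) gives $3005M, worse by 521.
Swapping OrbitCom↔AzureWave (OrbitCom→Band D $474M, AzureWave→Band A $406M) loses 881.
Solara's own top band is Band A ($874M), but forcing Solara→Band A and reassigning the rest optimally gives only $3005M — worse by 521.

Solara receives Band G.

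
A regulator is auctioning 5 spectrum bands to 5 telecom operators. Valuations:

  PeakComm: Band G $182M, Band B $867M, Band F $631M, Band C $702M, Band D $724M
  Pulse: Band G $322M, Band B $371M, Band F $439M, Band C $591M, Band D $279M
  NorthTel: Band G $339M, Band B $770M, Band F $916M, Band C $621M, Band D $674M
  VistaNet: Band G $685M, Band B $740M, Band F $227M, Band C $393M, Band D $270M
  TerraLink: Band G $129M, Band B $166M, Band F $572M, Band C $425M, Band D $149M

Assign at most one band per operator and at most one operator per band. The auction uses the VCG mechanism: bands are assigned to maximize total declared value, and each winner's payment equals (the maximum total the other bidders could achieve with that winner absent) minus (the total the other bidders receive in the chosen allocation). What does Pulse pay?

Efficient allocation: PeakComm→Band B ($867M), Pulse→Band C ($591M), NorthTel→Band D ($674M), VistaNet→Band G ($685M), TerraLink→Band F ($572M); total welfare W = $3389M.
Pulse receives Band C at value $591M, so the others get W − 591 = $2798M.
Without Pulse: best allocation of the remaining 4 bidders over all 5 bands is PeakComm→Band B ($867M), NorthTel→Band F ($916M), VistaNet→Band G ($685M), TerraLink→Band C ($425M), total $2893M.
VCG payment = (others' best without Pulse) − (others' welfare with Pulse) = 2893 − 2798 = $95M.

Pulse pays $95M.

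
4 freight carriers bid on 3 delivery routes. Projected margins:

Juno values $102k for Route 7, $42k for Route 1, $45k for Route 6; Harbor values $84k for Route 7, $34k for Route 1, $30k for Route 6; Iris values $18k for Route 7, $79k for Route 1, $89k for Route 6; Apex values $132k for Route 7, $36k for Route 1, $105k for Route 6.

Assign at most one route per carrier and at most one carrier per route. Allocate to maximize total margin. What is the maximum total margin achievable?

Max total: $286k

Optimal: Juno→Route 7 ($102k), Iris→Route 1 ($79k), Apex→Route 6 ($105k) — total 102+79+105 = $286k.
Max-entry greedy (repeatedly take the single best remaining cell) gives $263k, worse by 23.
Checked against all permutations: $286k is optimal.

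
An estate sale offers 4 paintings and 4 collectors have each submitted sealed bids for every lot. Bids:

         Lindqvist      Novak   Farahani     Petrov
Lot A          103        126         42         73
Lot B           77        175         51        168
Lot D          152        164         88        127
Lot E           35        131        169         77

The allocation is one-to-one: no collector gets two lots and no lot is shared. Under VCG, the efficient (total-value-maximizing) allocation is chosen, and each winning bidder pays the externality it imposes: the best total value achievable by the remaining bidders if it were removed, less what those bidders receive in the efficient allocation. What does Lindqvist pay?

Lindqvist pays $38.

Efficient allocation: Lindqvist→Lot D ($152), Novak→Lot A ($126), Farahani→Lot E ($169), Petrov→Lot B ($168); total welfare W = $615.
Lindqvist receives Lot D at value $152, so the others get W − 152 = $463.
Without Lindqvist: best allocation of the remaining 3 bidders over all 4 lots is Novak→Lot D ($164), Farahani→Lot E ($169), Petrov→Lot B ($168), total $501.
VCG payment = (others' best without Lindqvist) − (others' welfare with Lindqvist) = 501 − 463 = $38.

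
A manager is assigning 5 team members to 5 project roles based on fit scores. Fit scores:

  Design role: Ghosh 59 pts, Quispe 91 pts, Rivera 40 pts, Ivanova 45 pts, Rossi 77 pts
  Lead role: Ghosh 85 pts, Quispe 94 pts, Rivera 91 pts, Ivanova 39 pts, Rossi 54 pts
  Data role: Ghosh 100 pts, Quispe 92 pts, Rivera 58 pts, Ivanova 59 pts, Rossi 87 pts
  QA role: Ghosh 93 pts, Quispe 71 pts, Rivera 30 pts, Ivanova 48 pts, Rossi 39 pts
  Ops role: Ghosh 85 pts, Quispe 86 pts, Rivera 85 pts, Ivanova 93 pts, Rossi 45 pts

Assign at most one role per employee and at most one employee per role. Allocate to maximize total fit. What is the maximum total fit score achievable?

This is the linear assignment problem.
Optimal: Ghosh→QA role (93 pts), Quispe→Design role (91 pts), Rivera→Lead role (91 pts), Ivanova→Ops role (93 pts), Rossi→Data role (87 pts) — total 93+91+91+93+87 = 455 pts.
Max-entry greedy (repeatedly take the single best remaining cell) gives 394 pts, worse by 61.
Next-best assignment: Ghosh→QA role, Quispe→Data role, Rivera→Lead role, Ivanova→Ops role, Rossi→Design role = 446 pts.
Swapping Rivera↔Rossi (Rivera→Data role 58 pts, Rossi→Lead role 54 pts) loses 66.
Every other assignment is strictly worse.

Max total: 455 pts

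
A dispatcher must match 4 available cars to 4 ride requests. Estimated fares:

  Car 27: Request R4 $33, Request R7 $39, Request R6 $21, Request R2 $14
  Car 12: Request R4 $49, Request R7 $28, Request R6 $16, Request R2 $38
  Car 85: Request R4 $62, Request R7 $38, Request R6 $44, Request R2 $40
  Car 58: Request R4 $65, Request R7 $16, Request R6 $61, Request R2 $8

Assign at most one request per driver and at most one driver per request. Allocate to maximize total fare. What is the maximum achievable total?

Optimal: Car 27→Request R7 ($39), Car 12→Request R2 ($38), Car 85→Request R4 ($62), Car 58→Request R6 ($61) — total 39+38+62+61 = $200.
Row-greedy (each driver in turn takes its best remaining request) gives $140, worse by 60.
Next-best assignment: Car 27→Request R7, Car 12→Request R4, Car 85→Request R2, Car 58→Request R6 = $189.
Swapping Car 27↔Car 85 (Car 27→Request R4 $33, Car 85→Request R7 $38) loses 30.
Every other assignment is strictly worse.

Maximum total: $200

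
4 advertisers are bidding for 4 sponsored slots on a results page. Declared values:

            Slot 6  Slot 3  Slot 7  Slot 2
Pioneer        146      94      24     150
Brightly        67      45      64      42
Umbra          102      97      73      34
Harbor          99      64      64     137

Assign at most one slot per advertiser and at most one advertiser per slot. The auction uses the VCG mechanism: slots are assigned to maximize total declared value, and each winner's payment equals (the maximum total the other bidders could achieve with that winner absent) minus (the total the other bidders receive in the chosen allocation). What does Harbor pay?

Efficient allocation: Pioneer→Slot 6 ($146), Brightly→Slot 7 ($64), Umbra→Slot 3 ($97), Harbor→Slot 2 ($137); total welfare W = $444.
Harbor receives Slot 2 at value $137, so the others get W − 137 = $307.
Without Harbor: best allocation of the remaining 3 bidders over all 4 slots is Pioneer→Slot 2 ($150), Brightly→Slot 7 ($64), Umbra→Slot 6 ($102), total $316.
VCG payment = (others' best without Harbor) − (others' welfare with Harbor) = 316 − 307 = $9.

Harbor pays $9.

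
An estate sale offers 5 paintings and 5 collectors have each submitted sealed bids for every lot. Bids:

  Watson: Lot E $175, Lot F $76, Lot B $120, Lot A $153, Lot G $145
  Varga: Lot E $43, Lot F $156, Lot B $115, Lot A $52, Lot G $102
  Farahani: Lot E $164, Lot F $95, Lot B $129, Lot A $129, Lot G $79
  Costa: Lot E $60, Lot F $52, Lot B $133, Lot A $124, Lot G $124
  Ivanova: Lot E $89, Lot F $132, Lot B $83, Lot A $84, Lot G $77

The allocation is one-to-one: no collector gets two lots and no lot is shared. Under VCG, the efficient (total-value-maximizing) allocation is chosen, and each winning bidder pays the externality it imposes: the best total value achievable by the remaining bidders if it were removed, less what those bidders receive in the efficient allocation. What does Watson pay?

Watson pays $2.

Efficient allocation: Watson→Lot A ($153), Varga→Lot B ($115), Farahani→Lot E ($164), Costa→Lot G ($124), Ivanova→Lot F ($132); total welfare W = $688.
Watson receives Lot A at value $153, so the others get W − 153 = $535.
Without Watson: best allocation of the remaining 4 bidders over all 5 lots is Varga→Lot F ($156), Farahani→Lot E ($164), Costa→Lot B ($133), Ivanova→Lot A ($84), total $537.
VCG payment = (others' best without Watson) − (others' welfare with Watson) = 537 − 535 = $2.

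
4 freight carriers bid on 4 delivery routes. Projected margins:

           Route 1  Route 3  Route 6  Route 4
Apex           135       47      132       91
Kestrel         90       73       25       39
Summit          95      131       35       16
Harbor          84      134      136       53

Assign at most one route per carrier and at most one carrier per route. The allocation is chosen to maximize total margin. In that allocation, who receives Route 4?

Optimal: Apex→Route 4 ($91k), Kestrel→Route 1 ($90k), Summit→Route 3 ($131k), Harbor→Route 6 ($136k) — total 91+90+131+136 = $448k.
Row-greedy (each carrier in turn takes its best remaining route) gives $296k, worse by 152.
Next-best assignment: Apex→Route 1, Kestrel→Route 4, Summit→Route 3, Harbor→Route 6 = $441k.
Every other assignment is strictly worse.
Apex's own top route is Route 1 ($135k), but forcing Apex→Route 1 and reassigning the rest optimally gives only $441k — worse by 7.

Apex receives Route 4.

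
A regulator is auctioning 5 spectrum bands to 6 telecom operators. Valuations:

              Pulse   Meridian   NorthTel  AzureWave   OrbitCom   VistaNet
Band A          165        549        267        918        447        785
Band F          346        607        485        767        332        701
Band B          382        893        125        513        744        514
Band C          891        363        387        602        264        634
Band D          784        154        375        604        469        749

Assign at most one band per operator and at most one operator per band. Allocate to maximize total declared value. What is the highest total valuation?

Optimal: AzureWave→Band A ($918M), NorthTel→Band F ($485M), Meridian→Band B ($893M), Pulse→Band C ($891M), VistaNet→Band D ($749M) — total 918+485+893+891+749 = $3936M.
Row-greedy (each operator in turn takes its best remaining band) gives $3656M, worse by 280.

Max total: $3936M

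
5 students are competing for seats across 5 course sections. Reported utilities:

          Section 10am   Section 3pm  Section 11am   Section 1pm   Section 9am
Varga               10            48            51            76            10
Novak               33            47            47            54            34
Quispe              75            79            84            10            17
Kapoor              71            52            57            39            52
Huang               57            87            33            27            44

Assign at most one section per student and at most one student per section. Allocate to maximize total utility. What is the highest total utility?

This is a one-to-one assignment (maximum-weight bipartite matching).
Optimal: Varga→Section 1pm (76 points), Novak→Section 9am (34 points), Quispe→Section 11am (84 points), Kapoor→Section 10am (71 points), Huang→Section 3pm (87 points) — total 76+34+84+71+87 = 352 points.
Row-greedy (each student in turn takes its best remaining section) gives 322 points, worse by 30.
Next-best assignment: Varga→Section 1pm, Novak→Section 11am, Quispe→Section 10am, Kapoor→Section 9am, Huang→Section 3pm = 337 points.
Swapping Huang↔Varga (Huang→Section 1pm 27 points, Varga→Section 3pm 48 points) loses 88.

Maximum total: 352 points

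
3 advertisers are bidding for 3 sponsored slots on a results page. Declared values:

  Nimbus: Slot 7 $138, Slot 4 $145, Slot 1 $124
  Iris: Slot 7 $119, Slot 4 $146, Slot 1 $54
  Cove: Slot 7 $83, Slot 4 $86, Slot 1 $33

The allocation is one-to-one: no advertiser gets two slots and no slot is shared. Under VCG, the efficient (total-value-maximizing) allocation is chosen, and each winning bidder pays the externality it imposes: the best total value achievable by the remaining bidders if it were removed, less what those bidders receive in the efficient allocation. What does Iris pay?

Efficient allocation: Nimbus→Slot 1 ($124), Iris→Slot 4 ($146), Cove→Slot 7 ($83); total welfare W = $353.
Iris receives Slot 4 at value $146, so the others get W − 146 = $207.
Without Iris: best allocation of the remaining 2 bidders over all 3 slots is Nimbus→Slot 4 ($145), Cove→Slot 7 ($83), total $228.
VCG payment = (others' best without Iris) − (others' welfare with Iris) = 228 − 207 = $21.

Iris pays $21.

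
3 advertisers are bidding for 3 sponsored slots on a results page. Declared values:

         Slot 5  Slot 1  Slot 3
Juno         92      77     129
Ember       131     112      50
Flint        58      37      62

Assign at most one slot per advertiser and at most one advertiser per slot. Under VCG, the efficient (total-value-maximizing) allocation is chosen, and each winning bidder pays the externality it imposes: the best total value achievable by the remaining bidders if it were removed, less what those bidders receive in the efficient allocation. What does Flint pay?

Efficient allocation: Juno→Slot 3 ($129), Ember→Slot 1 ($112), Flint→Slot 5 ($58); total welfare W = $299.
Flint receives Slot 5 at value $58, so the others get W − 58 = $241.
Without Flint: best allocation of the remaining 2 bidders over all 3 slots is Juno→Slot 3 ($129), Ember→Slot 5 ($131), total $260.
VCG payment = (others' best without Flint) − (others' welfare with Flint) = 260 − 241 = $19.

Flint pays $19.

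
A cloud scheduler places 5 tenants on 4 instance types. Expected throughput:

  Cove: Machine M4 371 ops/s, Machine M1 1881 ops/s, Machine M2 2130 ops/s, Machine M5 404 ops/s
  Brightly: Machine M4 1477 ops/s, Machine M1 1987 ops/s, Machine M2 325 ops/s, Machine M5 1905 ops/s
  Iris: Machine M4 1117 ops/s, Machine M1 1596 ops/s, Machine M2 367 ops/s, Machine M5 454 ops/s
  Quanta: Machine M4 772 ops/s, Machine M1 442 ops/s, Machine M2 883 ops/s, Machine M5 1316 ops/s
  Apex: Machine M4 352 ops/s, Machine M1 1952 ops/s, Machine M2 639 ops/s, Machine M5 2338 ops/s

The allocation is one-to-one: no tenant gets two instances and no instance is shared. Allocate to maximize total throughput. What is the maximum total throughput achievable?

Max total: 7572 ops/s

Optimal: Iris→Machine M4 (1117 ops/s), Brightly→Machine M1 (1987 ops/s), Cove→Machine M2 (2130 ops/s), Apex→Machine M5 (2338 ops/s) — total 1117+1987+2130+2338 = 7572 ops/s.
Column-greedy (each instance in turn goes to its best remaining tenant) gives 6875 ops/s, worse by 697.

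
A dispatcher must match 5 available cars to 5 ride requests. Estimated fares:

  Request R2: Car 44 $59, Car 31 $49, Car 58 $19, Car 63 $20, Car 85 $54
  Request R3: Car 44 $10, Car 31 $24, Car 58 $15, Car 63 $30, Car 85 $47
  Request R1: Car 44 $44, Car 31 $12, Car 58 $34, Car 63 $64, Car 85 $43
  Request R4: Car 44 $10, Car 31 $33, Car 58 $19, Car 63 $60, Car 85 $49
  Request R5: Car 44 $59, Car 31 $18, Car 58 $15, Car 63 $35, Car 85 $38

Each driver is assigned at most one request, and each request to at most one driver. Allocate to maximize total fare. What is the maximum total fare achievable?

Optimal: Car 44→Request R5 ($59), Car 31→Request R2 ($49), Car 58→Request R1 ($34), Car 63→Request R4 ($60), Car 85→Request R3 ($47) — total 59+49+34+60+47 = $249.
Row-greedy (each driver in turn takes its best remaining request) gives $208, worse by 41.
Next-best assignment: Car 44→Request R5, Car 31→Request R2, Car 58→Request R4, Car 63→Request R1, Car 85→Request R3 = $238.

Max total: $249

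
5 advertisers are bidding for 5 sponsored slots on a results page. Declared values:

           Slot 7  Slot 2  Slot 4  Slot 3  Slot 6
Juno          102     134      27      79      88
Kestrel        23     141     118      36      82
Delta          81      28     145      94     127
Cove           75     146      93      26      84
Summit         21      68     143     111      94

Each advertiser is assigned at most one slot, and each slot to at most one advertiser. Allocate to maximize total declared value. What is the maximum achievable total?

Maximum total: $604

Treat this as an assignment problem: match each advertiser to one slot.
Optimal: Juno→Slot 7 ($102), Kestrel→Slot 4 ($118), Delta→Slot 6 ($127), Cove→Slot 2 ($146), Summit→Slot 3 ($111) — total 102+118+127+146+111 = $604.
Column-greedy (each slot in turn goes to its best remaining advertiser) gives $586, worse by 18.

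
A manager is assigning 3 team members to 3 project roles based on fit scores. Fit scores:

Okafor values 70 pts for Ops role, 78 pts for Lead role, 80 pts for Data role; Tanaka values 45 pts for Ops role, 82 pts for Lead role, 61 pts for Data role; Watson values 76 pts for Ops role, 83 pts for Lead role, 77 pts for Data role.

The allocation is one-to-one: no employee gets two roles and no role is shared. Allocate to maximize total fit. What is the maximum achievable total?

Maximum total: 238 pts

This is the linear assignment problem.
Optimal: Okafor→Data role (80 pts), Tanaka→Lead role (82 pts), Watson→Ops role (76 pts) — total 80+82+76 = 238 pts.
Max-entry greedy (repeatedly take the single best remaining cell) gives 208 pts, worse by 30.
Next-best assignment: Okafor→Ops role, Tanaka→Lead role, Watson→Data role = 229 pts.
Every other assignment is strictly worse.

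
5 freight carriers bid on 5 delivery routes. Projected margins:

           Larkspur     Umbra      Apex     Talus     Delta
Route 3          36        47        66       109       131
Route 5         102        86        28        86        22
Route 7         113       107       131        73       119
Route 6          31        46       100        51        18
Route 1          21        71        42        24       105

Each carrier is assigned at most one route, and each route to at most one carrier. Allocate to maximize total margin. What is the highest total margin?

Max total: $523k

Optimal: Larkspur→Route 5 ($102k), Umbra→Route 7 ($107k), Apex→Route 6 ($100k), Talus→Route 3 ($109k), Delta→Route 1 ($105k) — total 102+107+100+109+105 = $523k.
Max-entry greedy (repeatedly take the single best remaining cell) gives $486k, worse by 37.
Checked against all permutations: $523k is optimal.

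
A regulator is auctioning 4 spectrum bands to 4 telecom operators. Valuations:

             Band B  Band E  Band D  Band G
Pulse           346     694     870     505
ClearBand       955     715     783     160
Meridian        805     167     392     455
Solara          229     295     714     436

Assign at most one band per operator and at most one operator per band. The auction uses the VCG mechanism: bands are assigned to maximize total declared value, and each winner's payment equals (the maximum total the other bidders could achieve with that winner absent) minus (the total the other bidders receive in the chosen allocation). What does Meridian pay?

Meridian pays $342M.

Efficient allocation: Pulse→Band D ($870M), ClearBand→Band E ($715M), Meridian→Band B ($805M), Solara→Band G ($436M); total welfare W = $2826M.
Meridian receives Band B at value $805M, so the others get W − 805 = $2021M.
Without Meridian: best allocation of the remaining 3 bidders over all 4 bands is Pulse→Band E ($694M), ClearBand→Band B ($955M), Solara→Band D ($714M), total $2363M.
VCG payment = (others' best without Meridian) − (others' welfare with Meridian) = 2363 − 2021 = $342M.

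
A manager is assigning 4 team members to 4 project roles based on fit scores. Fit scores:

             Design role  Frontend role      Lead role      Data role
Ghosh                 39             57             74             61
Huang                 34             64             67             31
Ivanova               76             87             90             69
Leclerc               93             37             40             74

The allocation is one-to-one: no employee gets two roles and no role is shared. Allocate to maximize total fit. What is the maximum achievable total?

Optimal: Ghosh→Data role (61 pts), Huang→Frontend role (64 pts), Ivanova→Lead role (90 pts), Leclerc→Design role (93 pts) — total 61+64+90+93 = 308 pts.
Swapping Ivanova↔Leclerc (Ivanova→Design role 76 pts, Leclerc→Lead role 40 pts) loses 67.
No other one-to-one assignment exceeds 308 pts.

Maximum total: 308 pts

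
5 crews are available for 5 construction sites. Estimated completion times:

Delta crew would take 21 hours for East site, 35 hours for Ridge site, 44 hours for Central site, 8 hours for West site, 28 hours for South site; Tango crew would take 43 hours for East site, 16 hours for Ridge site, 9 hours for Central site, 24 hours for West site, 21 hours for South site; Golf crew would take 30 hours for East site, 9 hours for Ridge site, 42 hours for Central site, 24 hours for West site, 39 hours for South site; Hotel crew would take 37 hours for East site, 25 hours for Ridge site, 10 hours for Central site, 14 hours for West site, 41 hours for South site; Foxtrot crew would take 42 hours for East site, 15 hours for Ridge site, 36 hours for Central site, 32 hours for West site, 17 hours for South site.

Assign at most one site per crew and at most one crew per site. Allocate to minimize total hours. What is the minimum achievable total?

Optimal: Delta crew→East site (21 hours), Tango crew→Central site (9 hours), Golf crew→Ridge site (9 hours), Hotel crew→West site (14 hours), Foxtrot crew→South site (17 hours) — total 21+9+9+14+17 = 70 hours.
Checked against all permutations: 70 hours is optimal.

Minimum total: 70 hours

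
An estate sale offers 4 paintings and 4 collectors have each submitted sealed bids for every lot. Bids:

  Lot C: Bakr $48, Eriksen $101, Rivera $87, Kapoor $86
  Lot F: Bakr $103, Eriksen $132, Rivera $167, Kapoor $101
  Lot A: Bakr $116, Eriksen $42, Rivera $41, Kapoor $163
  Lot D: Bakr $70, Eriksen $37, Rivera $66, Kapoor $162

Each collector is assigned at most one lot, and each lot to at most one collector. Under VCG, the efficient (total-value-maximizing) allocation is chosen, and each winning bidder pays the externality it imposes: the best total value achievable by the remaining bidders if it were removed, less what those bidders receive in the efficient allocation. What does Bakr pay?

Bakr pays $1.

Efficient allocation: Bakr→Lot A ($116), Eriksen→Lot C ($101), Rivera→Lot F ($167), Kapoor→Lot D ($162); total welfare W = $546.
Bakr receives Lot A at value $116, so the others get W − 116 = $430.
Without Bakr: best allocation of the remaining 3 bidders over all 4 lots is Eriksen→Lot C ($101), Rivera→Lot F ($167), Kapoor→Lot A ($163), total $431.
VCG payment = (others' best without Bakr) − (others' welfare with Bakr) = 431 − 430 = $1.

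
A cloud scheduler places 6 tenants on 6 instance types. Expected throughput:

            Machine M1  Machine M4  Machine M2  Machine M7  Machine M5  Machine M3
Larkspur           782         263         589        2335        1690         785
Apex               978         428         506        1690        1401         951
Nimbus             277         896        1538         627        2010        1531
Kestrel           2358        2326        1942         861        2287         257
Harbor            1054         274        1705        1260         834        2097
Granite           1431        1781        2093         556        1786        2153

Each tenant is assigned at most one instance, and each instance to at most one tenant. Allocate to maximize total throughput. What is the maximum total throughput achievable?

This is a one-to-one assignment (maximum-weight bipartite matching).
Optimal: Larkspur→Machine M7 (2335 ops/s), Apex→Machine M1 (978 ops/s), Nimbus→Machine M5 (2010 ops/s), Kestrel→Machine M4 (2326 ops/s), Harbor→Machine M3 (2097 ops/s), Granite→Machine M2 (2093 ops/s) — total 2335+978+2010+2326+2097+2093 = 11839 ops/s.
Max-entry greedy (repeatedly take the single best remaining cell) gives 10989 ops/s, worse by 850.

Maximum total: 11839 ops/s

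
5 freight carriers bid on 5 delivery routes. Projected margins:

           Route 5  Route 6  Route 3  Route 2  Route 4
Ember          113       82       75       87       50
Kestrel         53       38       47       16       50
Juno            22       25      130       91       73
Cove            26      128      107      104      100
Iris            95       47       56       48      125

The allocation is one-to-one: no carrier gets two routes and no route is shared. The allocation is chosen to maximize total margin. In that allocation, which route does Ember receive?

Ember receives Route 2.

Optimal: Ember→Route 2 ($87k), Kestrel→Route 5 ($53k), Juno→Route 3 ($130k), Cove→Route 6 ($128k), Iris→Route 4 ($125k) — total 87+53+130+128+125 = $523k.
Max-entry greedy (repeatedly take the single best remaining cell) gives $512k, worse by 11.
Every other assignment is strictly worse.
Ember's own top route is Route 5 ($113k), but forcing Ember→Route 5 and reassigning the rest optimally gives only $512k — worse by 11.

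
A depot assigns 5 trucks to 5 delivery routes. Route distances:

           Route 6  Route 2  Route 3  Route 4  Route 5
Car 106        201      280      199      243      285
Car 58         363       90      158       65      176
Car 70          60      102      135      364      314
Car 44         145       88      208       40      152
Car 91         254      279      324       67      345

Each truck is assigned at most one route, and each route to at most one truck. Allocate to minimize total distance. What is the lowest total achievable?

Minimum total: 568 km

Optimal: Car 106→Route 3 (199 km), Car 58→Route 2 (90 km), Car 70→Route 6 (60 km), Car 44→Route 5 (152 km), Car 91→Route 4 (67 km) — total 199+90+60+152+67 = 568 km.
Min-entry greedy (repeatedly take the single cheapest remaining cell) gives 734 km, worse by 166.
Next-best assignment: Car 106→Route 3, Car 58→Route 5, Car 70→Route 6, Car 44→Route 2, Car 91→Route 4 = 590 km.
Checked against all permutations: 568 km is optimal.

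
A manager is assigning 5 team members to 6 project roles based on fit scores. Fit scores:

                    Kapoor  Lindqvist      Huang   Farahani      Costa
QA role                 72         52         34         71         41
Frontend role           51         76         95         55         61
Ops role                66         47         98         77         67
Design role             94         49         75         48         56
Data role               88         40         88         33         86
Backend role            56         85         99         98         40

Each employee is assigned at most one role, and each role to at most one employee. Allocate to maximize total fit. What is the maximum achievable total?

Max total: 452 pts

Treat this as an assignment problem: match each employee to one role.
Optimal: Kapoor→Design role (94 pts), Lindqvist→Frontend role (76 pts), Huang→Ops role (98 pts), Farahani→Backend role (98 pts), Costa→Data role (86 pts) — total 94+76+98+98+86 = 452 pts.
Row-greedy (each employee in turn takes its best remaining role) gives 434 pts, worse by 18.
Next-best assignment: Kapoor→Design role, Lindqvist→Backend role, Huang→Frontend role, Farahani→Ops role, Costa→Data role = 437 pts.
Swapping Huang↔Costa (Huang→Data role 88 pts, Costa→Ops role 67 pts) loses 29.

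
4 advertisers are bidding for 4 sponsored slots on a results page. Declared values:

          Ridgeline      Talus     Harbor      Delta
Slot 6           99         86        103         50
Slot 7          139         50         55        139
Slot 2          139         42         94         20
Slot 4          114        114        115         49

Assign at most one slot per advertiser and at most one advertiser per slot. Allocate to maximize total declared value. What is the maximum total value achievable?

Optimal: Ridgeline→Slot 2 ($139), Talus→Slot 4 ($114), Harbor→Slot 6 ($103), Delta→Slot 7 ($139) — total 139+114+103+139 = $495.
Row-greedy (each advertiser in turn takes its best remaining slot) gives $376, worse by 119.
Next-best assignment: Ridgeline→Slot 2, Talus→Slot 6, Harbor→Slot 4, Delta→Slot 7 = $479.
Every other assignment is strictly worse.

Max total: $495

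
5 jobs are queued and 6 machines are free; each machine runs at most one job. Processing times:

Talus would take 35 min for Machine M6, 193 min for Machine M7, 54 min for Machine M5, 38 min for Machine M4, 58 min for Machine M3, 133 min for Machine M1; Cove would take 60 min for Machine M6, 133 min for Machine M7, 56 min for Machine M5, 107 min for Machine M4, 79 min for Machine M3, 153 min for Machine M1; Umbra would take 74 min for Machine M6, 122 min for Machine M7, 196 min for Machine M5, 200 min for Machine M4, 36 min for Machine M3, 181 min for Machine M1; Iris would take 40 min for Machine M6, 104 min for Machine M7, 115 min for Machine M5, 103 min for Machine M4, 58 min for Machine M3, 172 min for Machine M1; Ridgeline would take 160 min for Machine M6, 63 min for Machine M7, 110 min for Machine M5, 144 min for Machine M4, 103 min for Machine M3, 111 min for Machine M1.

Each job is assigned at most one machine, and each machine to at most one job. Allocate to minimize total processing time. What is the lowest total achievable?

Minimum total: 233 min

This is a one-to-one assignment (minimum-cost bipartite matching).
Optimal: Talus→Machine M4 (38 min), Cove→Machine M5 (56 min), Umbra→Machine M3 (36 min), Iris→Machine M6 (40 min), Ridgeline→Machine M7 (63 min) — total 38+56+36+40+63 = 233 min.
Column-greedy (each machine in turn goes to its cheapest remaining job) gives 293 min, worse by 60.
Swapping Talus↔Ridgeline (Talus→Machine M7 193 min, Ridgeline→Machine M4 144 min) adds 236.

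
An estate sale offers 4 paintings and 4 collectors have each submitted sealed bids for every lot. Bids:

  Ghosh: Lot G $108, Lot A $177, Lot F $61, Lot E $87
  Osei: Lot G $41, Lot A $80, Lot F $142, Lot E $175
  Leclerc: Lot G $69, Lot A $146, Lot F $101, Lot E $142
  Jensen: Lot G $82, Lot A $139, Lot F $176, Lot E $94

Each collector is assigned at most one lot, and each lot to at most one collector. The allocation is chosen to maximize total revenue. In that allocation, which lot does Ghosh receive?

Optimal: Ghosh→Lot G ($108), Osei→Lot E ($175), Leclerc→Lot A ($146), Jensen→Lot F ($176) — total 108+175+146+176 = $605.
Max-entry greedy (repeatedly take the single best remaining cell) gives $597, worse by 8.
Next-best assignment: Ghosh→Lot A, Osei→Lot E, Leclerc→Lot G, Jensen→Lot F = $597.
Every other assignment is strictly worse.
Ghosh's own top lot is Lot A ($177), but forcing Ghosh→Lot A and reassigning the rest optimally gives only $597 — worse by 8.

Ghosh receives Lot G.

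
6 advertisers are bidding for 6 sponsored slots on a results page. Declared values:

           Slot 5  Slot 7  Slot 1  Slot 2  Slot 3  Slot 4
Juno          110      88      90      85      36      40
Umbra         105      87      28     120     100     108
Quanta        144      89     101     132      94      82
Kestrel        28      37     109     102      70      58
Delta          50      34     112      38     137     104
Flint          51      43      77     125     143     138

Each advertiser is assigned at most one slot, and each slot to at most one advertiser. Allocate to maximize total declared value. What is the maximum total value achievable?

Max total: $736

This is a one-to-one assignment (maximum-weight bipartite matching).
Optimal: Juno→Slot 7 ($88), Umbra→Slot 2 ($120), Quanta→Slot 5 ($144), Kestrel→Slot 1 ($109), Delta→Slot 3 ($137), Flint→Slot 4 ($138) — total 88+120+144+109+137+138 = $736.
Column-greedy (each slot in turn goes to its best remaining advertiser) gives $627, worse by 109.
Next-best assignment: Juno→Slot 5, Umbra→Slot 7, Quanta→Slot 2, Kestrel→Slot 1, Delta→Slot 3, Flint→Slot 4 = $713.
Swapping Quanta↔Delta (Quanta→Slot 3 $94, Delta→Slot 5 $50) loses 137.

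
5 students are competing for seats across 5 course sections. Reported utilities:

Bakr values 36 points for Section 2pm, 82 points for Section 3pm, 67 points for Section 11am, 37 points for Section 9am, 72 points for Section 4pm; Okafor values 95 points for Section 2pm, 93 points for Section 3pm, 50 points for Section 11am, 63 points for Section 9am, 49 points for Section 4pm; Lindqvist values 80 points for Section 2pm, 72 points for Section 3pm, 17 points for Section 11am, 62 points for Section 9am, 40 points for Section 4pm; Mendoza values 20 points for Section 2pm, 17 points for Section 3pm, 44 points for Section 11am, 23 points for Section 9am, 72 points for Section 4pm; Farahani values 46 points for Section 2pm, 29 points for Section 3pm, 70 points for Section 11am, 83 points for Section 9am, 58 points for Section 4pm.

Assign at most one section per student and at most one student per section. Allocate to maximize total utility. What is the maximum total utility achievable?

Maximum total: 395 points

This is a one-to-one assignment (maximum-weight bipartite matching).
Optimal: Bakr→Section 11am (67 points), Okafor→Section 3pm (93 points), Lindqvist→Section 2pm (80 points), Mendoza→Section 4pm (72 points), Farahani→Section 9am (83 points) — total 67+93+80+72+83 = 395 points.
Max-entry greedy (repeatedly take the single best remaining cell) gives 349 points, worse by 46.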